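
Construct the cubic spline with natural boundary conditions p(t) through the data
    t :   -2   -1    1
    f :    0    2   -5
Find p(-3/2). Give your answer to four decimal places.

Write M_i for p''(x_i). With h_i = 1, 2 and divided differences Δ_i = 2, -7/2, the continuity of p' gives the tridiagonal system
  1·M_0 + 6·M_1 + 2·M_2 = 6(Δ_1 - Δ_0) = -33
Natural end conditions: M_0 = M_2 = 0.
Forward elimination and back-substitution give M_0 = 0, M_1 = -11/2, M_2 = 0.
On [-2, -1], p(t) = 0 + 35/12·(t + 2) + 0·(t + 2)² - 11/12·(t + 2)³.
With (t + 2) = 1/2: p(-3/2) = 43/32.

1.3438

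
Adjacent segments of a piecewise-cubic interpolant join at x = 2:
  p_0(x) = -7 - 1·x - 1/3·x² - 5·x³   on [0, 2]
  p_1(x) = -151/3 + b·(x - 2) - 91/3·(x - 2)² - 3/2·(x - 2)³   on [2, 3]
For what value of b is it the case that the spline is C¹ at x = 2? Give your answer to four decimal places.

p_0'(x) = -1 - 2/3·x - 15·x², so p_0'(2) = -187/3. On the right, p_1'(2) = b, so b = -187/3.

-62.3333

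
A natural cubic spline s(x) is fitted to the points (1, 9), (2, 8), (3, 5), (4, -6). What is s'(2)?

With m_i denoting the second derivative at x_i, h_i = 1, 1, 1, and Δ_i = (y_(i+1) − y_i)/h_i = -1, -3, -11:
  1·m_0 + 4·m_1 + 1·m_2 = 6(Δ_1 - Δ_0) = -12
  1·m_1 + 4·m_2 + 1·m_3 = 6(Δ_2 - Δ_1) = -48
Natural end conditions: m_0 = m_3 = 0.
Solving the tridiagonal system: m_0 = 0, m_1 = 0, m_2 = -12, m_3 = 0.
On [2, 3], s'(x) = b_1 + 2c_1·(x - 2) + 3d_1·(x - 2)² with b_1 = Δ_1 - h_1(2m_1 + m_2)/6 = -1, c_1 = m_1/2 = 0, d_1 = (m_2 - m_1)/(6h_1) = -2. So s'(2) = -1.

-1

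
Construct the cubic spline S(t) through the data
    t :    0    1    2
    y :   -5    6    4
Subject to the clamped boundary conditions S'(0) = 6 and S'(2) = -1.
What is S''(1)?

With σ_i denoting the second derivative at x_i, h_i = 1, 1, and Δ_i = (y_(i+1) − y_i)/h_i = 11, -2:
  1·σ_0 + 4·σ_1 + 1·σ_2 = 6(Δ_1 - Δ_0) = -78
Clamped end conditions give two more equations: 2h_0·σ_0 + h_0·σ_1 = 6(Δ_0 - S'(0)) = 30 and h_1·σ_1 + 2h_1·σ_2 = 6(S'(2) - Δ_1) = 6.
Hence σ_0 = 31, σ_1 = -32, σ_2 = 19.

-32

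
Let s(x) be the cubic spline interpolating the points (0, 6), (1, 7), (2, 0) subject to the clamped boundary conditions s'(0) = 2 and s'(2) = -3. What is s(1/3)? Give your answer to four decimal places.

Put M_i = s'' at the i-th knot. Here h = (1, 1) and Δ = (1, -7), so the interior equations h_(i-1)·M_(i-1) + 2(h_(i-1)+h_i)·M_i + h_i·M_(i+1) = 6(Δ_i − Δ_(i-1)) read
  1·M_0 + 4·M_1 + 1·M_2 = 6(Δ_1 - Δ_0) = -48
Clamped end conditions give two more equations: 2h_0·M_0 + h_0·M_1 = 6(Δ_0 - s'(0)) = -6 and h_1·M_1 + 2h_1·M_2 = 6(s'(2) - Δ_1) = 24.
Solving the tridiagonal system: M_0 = 13/2, M_1 = -19, M_2 = 43/2.
On [0, 1], s(x) = 6 + 2·x + 13/4·x² - 17/4·x³.
With x = 1/3: s(1/3) = 371/54.

6.8704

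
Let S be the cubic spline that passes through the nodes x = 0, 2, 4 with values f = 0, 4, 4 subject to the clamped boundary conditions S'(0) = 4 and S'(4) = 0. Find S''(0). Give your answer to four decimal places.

-2.5000

Write M_i for S''(x_i). With h_i = 2, 2 and divided differences Δ_i = 2, 0, the continuity of S' gives the tridiagonal system
  2·M_0 + 8·M_1 + 2·M_2 = 6(Δ_1 - Δ_0) = -12
Clamped end conditions give two more equations: 2h_0·M_0 + h_0·M_1 = 6(Δ_0 - S'(0)) = -12 and h_1·M_1 + 2h_1·M_2 = 6(S'(4) - Δ_1) = 0.
Solving the tridiagonal system: M_0 = -5/2, M_1 = -1, M_2 = 1/2.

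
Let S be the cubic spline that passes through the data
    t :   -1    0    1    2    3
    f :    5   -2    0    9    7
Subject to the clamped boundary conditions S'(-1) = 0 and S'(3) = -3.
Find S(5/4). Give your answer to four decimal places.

2.4634

Write σ_i for S''(x_i). With h_i = 1, 1, 1, 1 and divided differences Δ_i = -7, 2, 9, -2, the continuity of S' gives the tridiagonal system
  1·σ_0 + 4·σ_1 + 1·σ_2 = 6(Δ_1 - Δ_0) = 54
  1·σ_1 + 4·σ_2 + 1·σ_3 = 6(Δ_2 - Δ_1) = 42
  1·σ_2 + 4·σ_3 + 1·σ_4 = 6(Δ_3 - Δ_2) = -66
Clamped end conditions give two more equations: 2h_0·σ_0 + h_0·σ_1 = 6(Δ_0 - S'(-1)) = -42 and h_3·σ_3 + 2h_3·σ_4 = 6(S'(3) - Δ_3) = -6.
Hence σ_0 = -843/28, σ_1 = 255/14, σ_2 = 45/4, σ_3 = -297/14, σ_4 = 213/28.
On [1, 2], S(t) = 0 + 123/14·(t - 1) + 45/8·(t - 1)² - 303/56·(t - 1)³.
With (t - 1) = 1/4: S(5/4) = 8829/3584.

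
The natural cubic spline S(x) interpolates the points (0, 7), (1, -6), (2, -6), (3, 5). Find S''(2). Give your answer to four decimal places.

With M_i denoting the second derivative at x_i, h_i = 1, 1, 1, and Δ_i = (y_(i+1) − y_i)/h_i = -13, 0, 11:
  1·M_0 + 4·M_1 + 1·M_2 = 6(Δ_1 - Δ_0) = 78
  1·M_1 + 4·M_2 + 1·M_3 = 6(Δ_2 - Δ_1) = 66
Natural end conditions: M_0 = M_3 = 0.
Solving the tridiagonal system: M_0 = 0, M_1 = 82/5, M_2 = 62/5, M_3 = 0.

12.4000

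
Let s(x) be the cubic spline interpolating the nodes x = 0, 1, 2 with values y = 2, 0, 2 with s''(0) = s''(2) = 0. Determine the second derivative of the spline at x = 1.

6

With m_i denoting the second derivative at x_i, h_i = 1, 1, and Δ_i = (y_(i+1) − y_i)/h_i = -2, 2:
  1·m_0 + 4·m_1 + 1·m_2 = 6(Δ_1 - Δ_0) = 24
Natural end conditions: m_0 = m_2 = 0.
Solving: m_0 = 0, m_1 = 6, m_2 = 0.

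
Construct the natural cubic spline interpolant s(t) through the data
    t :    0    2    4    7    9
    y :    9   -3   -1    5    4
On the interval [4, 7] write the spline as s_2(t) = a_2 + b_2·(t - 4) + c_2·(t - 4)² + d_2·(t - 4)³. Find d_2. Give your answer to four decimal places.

-0.0833

Write σ_i for s''(x_i). With h_i = 2, 2, 3, 2 and divided differences Δ_i = -6, 1, 2, -1/2, the continuity of s' gives the tridiagonal system
  2·σ_0 + 8·σ_1 + 2·σ_2 = 6(Δ_1 - Δ_0) = 42
  2·σ_1 + 10·σ_2 + 3·σ_3 = 6(Δ_2 - Δ_1) = 6
  3·σ_2 + 10·σ_3 + 2·σ_4 = 6(Δ_3 - Δ_2) = -15
Natural end conditions: σ_0 = σ_4 = 0.
Forward elimination and back-substitution give σ_0 = 0, σ_1 = 21/4, σ_2 = 0, σ_3 = -3/2, σ_4 = 0.
On [4, 7], with s_2(t) = a_2 + b_2·(t - 4) + c_2·(t - 4)² + d_2·(t - 4)³: c_2 = σ_2/2 = 0, d_2 = (σ_3 - σ_2)/(6h_2) = -1/12, b_2 = Δ_2 - h_2(2σ_2 + σ_3)/6 = 11/4.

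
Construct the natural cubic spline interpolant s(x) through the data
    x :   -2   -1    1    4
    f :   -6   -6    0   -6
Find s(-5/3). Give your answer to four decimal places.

-6.2116

Let M_i = s''(x_i). Step sizes h_i = 1, 2, 3; slopes of the chords Δ_i = (y_(i+1) - y_i)/h_i = 0, 3, -2.
  1·M_0 + 6·M_1 + 2·M_2 = 6(Δ_1 - Δ_0) = 18
  2·M_1 + 10·M_2 + 3·M_3 = 6(Δ_2 - Δ_1) = -30
Natural end conditions: M_0 = M_3 = 0.
Solving the tridiagonal system: M_0 = 0, M_1 = 30/7, M_2 = -27/7, M_3 = 0.
On [-2, -1], s(x) = -6 - 5/7·(x + 2) + 0·(x + 2)² + 5/7·(x + 2)³.
With (x + 2) = 1/3: s(-5/3) = -1174/189.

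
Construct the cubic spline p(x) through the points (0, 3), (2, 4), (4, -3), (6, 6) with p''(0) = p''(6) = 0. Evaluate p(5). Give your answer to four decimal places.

Put M_i = p'' at the i-th knot. Here h = (2, 2, 2) and Δ = (1/2, -7/2, 9/2), so the interior equations h_(i-1)·M_(i-1) + 2(h_(i-1)+h_i)·M_i + h_i·M_(i+1) = 6(Δ_i − Δ_(i-1)) read
  2·M_0 + 8·M_1 + 2·M_2 = 6(Δ_1 - Δ_0) = -24
  2·M_1 + 8·M_2 + 2·M_3 = 6(Δ_2 - Δ_1) = 48
Natural end conditions: M_0 = M_3 = 0.
Forward elimination and back-substitution give M_0 = 0, M_1 = -24/5, M_2 = 36/5, M_3 = 0.
On [4, 6], p(x) = -3 - 3/10·(x - 4) + 18/5·(x - 4)² - 3/5·(x - 4)³.
With (x - 4) = 1: p(5) = -3/10.

-0.3000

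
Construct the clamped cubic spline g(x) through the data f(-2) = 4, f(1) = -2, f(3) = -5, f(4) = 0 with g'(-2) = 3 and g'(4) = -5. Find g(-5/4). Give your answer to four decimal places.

Write M_i for g''(x_i). With h_i = 3, 2, 1 and divided differences Δ_i = -2, -3/2, 5, the continuity of g' gives the tridiagonal system
  3·M_0 + 10·M_1 + 2·M_2 = 6(Δ_1 - Δ_0) = 3
  2·M_1 + 6·M_2 + 1·M_3 = 6(Δ_2 - Δ_1) = 39
Clamped end conditions give two more equations: 2h_0·M_0 + h_0·M_1 = 6(Δ_0 - g'(-2)) = -30 and h_2·M_2 + 2h_2·M_3 = 6(g'(4) - Δ_2) = -60.
Forward elimination and back-substitution give M_0 = -259/57, M_1 = -52/57, M_2 = 734/57, M_3 = -2077/57.
On [-2, 1], g(x) = 4 + 3·(x + 2) - 259/114·(x + 2)² + 23/114·(x + 2)³.
With (x + 2) = 3/4: g(-5/4) = 12299/2432.

5.0572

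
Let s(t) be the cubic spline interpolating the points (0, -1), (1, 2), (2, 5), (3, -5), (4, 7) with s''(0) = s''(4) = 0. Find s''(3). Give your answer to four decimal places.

Let m_i = s''(x_i). Step sizes h_i = 1, 1, 1, 1; slopes of the chords Δ_i = (y_(i+1) - y_i)/h_i = 3, 3, -10, 12.
  1·m_0 + 4·m_1 + 1·m_2 = 6(Δ_1 - Δ_0) = 0
  1·m_1 + 4·m_2 + 1·m_3 = 6(Δ_2 - Δ_1) = -78
  1·m_2 + 4·m_3 + 1·m_4 = 6(Δ_3 - Δ_2) = 132
Natural end conditions: m_0 = m_4 = 0.
Hence m_0 = 0, m_1 = 111/14, m_2 = -222/7, m_3 = 573/14, m_4 = 0.

40.9286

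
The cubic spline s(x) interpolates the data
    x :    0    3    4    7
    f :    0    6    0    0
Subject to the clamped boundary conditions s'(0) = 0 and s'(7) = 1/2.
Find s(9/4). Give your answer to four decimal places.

6.7538

With σ_i denoting the second derivative at x_i, h_i = 3, 1, 3, and Δ_i = (y_(i+1) − y_i)/h_i = 2, -6, 0:
  3·σ_0 + 8·σ_1 + 1·σ_2 = 6(Δ_1 - Δ_0) = -48
  1·σ_1 + 8·σ_2 + 3·σ_3 = 6(Δ_2 - Δ_1) = 36
Clamped end conditions give two more equations: 2h_0·σ_0 + h_0·σ_1 = 6(Δ_0 - s'(0)) = 12 and h_2·σ_2 + 2h_2·σ_3 = 6(s'(7) - Δ_2) = 3.
Forward elimination and back-substitution give σ_0 = 367/55, σ_1 = -514/55, σ_2 = 371/55, σ_3 = -158/55.
On [0, 3], s(x) = 0 + 0·x + 367/110·x² - 881/990·x³.
With x = 9/4: s(9/4) = 47547/7040.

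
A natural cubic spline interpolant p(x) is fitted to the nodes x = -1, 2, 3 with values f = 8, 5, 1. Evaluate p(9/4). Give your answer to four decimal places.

4.1230

With m_i denoting the second derivative at x_i, h_i = 3, 1, and Δ_i = (y_(i+1) − y_i)/h_i = -1, -4:
  3·m_0 + 8·m_1 + 1·m_2 = 6(Δ_1 - Δ_0) = -18
Natural end conditions: m_0 = m_2 = 0.
Solving the tridiagonal system: m_0 = 0, m_1 = -9/4, m_2 = 0.
On [2, 3], p(x) = 5 - 13/4·(x - 2) - 9/8·(x - 2)² + 3/8·(x - 2)³.
With (x - 2) = 1/4: p(9/4) = 2111/512.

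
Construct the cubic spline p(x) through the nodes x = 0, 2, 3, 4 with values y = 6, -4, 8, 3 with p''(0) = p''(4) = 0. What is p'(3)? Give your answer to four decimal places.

5.3478

With M_i denoting the second derivative at x_i, h_i = 2, 1, 1, and Δ_i = (y_(i+1) − y_i)/h_i = -5, 12, -5:
  2·M_0 + 6·M_1 + 1·M_2 = 6(Δ_1 - Δ_0) = 102
  1·M_1 + 4·M_2 + 1·M_3 = 6(Δ_2 - Δ_1) = -102
Natural end conditions: M_0 = M_3 = 0.
Hence M_0 = 0, M_1 = 510/23, M_2 = -714/23, M_3 = 0.
On [3, 4], p'(x) = b_2 + 2c_2·(x - 3) + 3d_2·(x - 3)² with b_2 = Δ_2 - h_2(2M_2 + M_3)/6 = 123/23, c_2 = M_2/2 = -357/23, d_2 = (M_3 - M_2)/(6h_2) = 119/23. So p'(3) = 123/23.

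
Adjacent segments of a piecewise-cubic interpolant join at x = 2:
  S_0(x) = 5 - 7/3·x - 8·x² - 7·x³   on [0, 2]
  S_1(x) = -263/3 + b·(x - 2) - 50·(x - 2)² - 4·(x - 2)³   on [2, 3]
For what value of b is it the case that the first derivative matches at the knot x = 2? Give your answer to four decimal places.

-118.3333

S_0'(x) = -7/3 - 16·x - 21·x², so S_0'(2) = -355/3. On the right, S_1'(2) = b, so b = -355/3.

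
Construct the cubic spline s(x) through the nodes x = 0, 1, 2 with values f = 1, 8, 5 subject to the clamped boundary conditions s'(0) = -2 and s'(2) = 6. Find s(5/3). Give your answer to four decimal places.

Put M_i = s'' at the i-th knot. Here h = (1, 1) and Δ = (7, -3), so the interior equations h_(i-1)·M_(i-1) + 2(h_(i-1)+h_i)·M_i + h_i·M_(i+1) = 6(Δ_i − Δ_(i-1)) read
  1·M_0 + 4·M_1 + 1·M_2 = 6(Δ_1 - Δ_0) = -60
Clamped end conditions give two more equations: 2h_0·M_0 + h_0·M_1 = 6(Δ_0 - s'(0)) = 54 and h_1·M_1 + 2h_1·M_2 = 6(s'(2) - Δ_1) = 54.
Solving the tridiagonal system: M_0 = 46, M_1 = -38, M_2 = 46.
On [1, 2], s(x) = 8 + 2·(x - 1) - 19·(x - 1)² + 14·(x - 1)³.
With (x - 1) = 2/3: s(5/3) = 136/27.

5.0370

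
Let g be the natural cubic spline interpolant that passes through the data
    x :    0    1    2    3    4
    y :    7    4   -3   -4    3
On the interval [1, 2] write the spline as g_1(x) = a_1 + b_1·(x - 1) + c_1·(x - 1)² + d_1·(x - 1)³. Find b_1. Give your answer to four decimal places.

-5.7143

With m_i denoting the second derivative at x_i, h_i = 1, 1, 1, 1, and Δ_i = (y_(i+1) − y_i)/h_i = -3, -7, -1, 7:
  1·m_0 + 4·m_1 + 1·m_2 = 6(Δ_1 - Δ_0) = -24
  1·m_1 + 4·m_2 + 1·m_3 = 6(Δ_2 - Δ_1) = 36
  1·m_2 + 4·m_3 + 1·m_4 = 6(Δ_3 - Δ_2) = 48
Natural end conditions: m_0 = m_4 = 0.
Solving the tridiagonal system: m_0 = 0, m_1 = -57/7, m_2 = 60/7, m_3 = 69/7, m_4 = 0.
On [1, 2], with g_1(x) = a_1 + b_1·(x - 1) + c_1·(x - 1)² + d_1·(x - 1)³: c_1 = m_1/2 = -57/14, d_1 = (m_2 - m_1)/(6h_1) = 39/14, b_1 = Δ_1 - h_1(2m_1 + m_2)/6 = -40/7.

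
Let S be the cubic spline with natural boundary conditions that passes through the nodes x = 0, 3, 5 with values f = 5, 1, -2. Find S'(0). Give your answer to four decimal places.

Let m_i = S''(x_i). Step sizes h_i = 3, 2; slopes of the chords Δ_i = (y_(i+1) - y_i)/h_i = -4/3, -3/2.
  3·m_0 + 10·m_1 + 2·m_2 = 6(Δ_1 - Δ_0) = -1
Natural end conditions: m_0 = m_2 = 0.
Solving: m_0 = 0, m_1 = -1/10, m_2 = 0.
On [0, 3], S'(x) = b_0 + 2c_0·x + 3d_0·x² with b_0 = Δ_0 - h_0(2m_0 + m_1)/6 = -77/60, c_0 = m_0/2 = 0, d_0 = (m_1 - m_0)/(6h_0) = -1/180. So S'(0) = -77/60.

-1.2833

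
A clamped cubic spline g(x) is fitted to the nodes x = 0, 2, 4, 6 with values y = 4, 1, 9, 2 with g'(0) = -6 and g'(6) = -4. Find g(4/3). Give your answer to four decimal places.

-0.0691

Write M_i for g''(x_i). With h_i = 2, 2, 2 and divided differences Δ_i = -3/2, 4, -7/2, the continuity of g' gives the tridiagonal system
  2·M_0 + 8·M_1 + 2·M_2 = 6(Δ_1 - Δ_0) = 33
  2·M_1 + 8·M_2 + 2·M_3 = 6(Δ_2 - Δ_1) = -45
Clamped end conditions give two more equations: 2h_0·M_0 + h_0·M_1 = 6(Δ_0 - g'(0)) = 27 and h_2·M_2 + 2h_2·M_3 = 6(g'(6) - Δ_2) = -3.
Hence M_0 = 64/15, M_1 = 149/30, M_2 = -229/30, M_3 = 46/15.
On [0, 2], g(x) = 4 - 6·x + 32/15·x² + 7/120·x³.
With x = 4/3: g(4/3) = -28/405.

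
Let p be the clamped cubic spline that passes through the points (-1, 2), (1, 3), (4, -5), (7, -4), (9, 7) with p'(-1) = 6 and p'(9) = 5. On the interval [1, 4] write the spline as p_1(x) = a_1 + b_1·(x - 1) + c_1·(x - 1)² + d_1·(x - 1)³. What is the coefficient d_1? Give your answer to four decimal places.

0.0747

With m_i denoting the second derivative at x_i, h_i = 2, 3, 3, 2, and Δ_i = (y_(i+1) − y_i)/h_i = 1/2, -8/3, 1/3, 11/2:
  2·m_0 + 10·m_1 + 3·m_2 = 6(Δ_1 - Δ_0) = -19
  3·m_1 + 12·m_2 + 3·m_3 = 6(Δ_2 - Δ_1) = 18
  3·m_2 + 10·m_3 + 2·m_4 = 6(Δ_3 - Δ_2) = 31
Clamped end conditions give two more equations: 2h_0·m_0 + h_0·m_1 = 6(Δ_0 - p'(-1)) = -33 and h_3·m_3 + 2h_3·m_4 = 6(p'(9) - Δ_3) = -3.
Solving the tridiagonal system: m_0 = -359/45, m_1 = -49/90, m_2 = 4/5, m_3 = 301/90, m_4 = -109/45.
On [1, 4], with p_1(x) = a_1 + b_1·(x - 1) + c_1·(x - 1)² + d_1·(x - 1)³: c_1 = m_1/2 = -49/180, d_1 = (m_2 - m_1)/(6h_1) = 121/1620, b_1 = Δ_1 - h_1(2m_1 + m_2)/6 = -227/90.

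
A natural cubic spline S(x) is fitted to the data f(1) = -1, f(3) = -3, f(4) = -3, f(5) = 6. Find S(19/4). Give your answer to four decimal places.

3.2099

Write m_i for S''(x_i). With h_i = 2, 1, 1 and divided differences Δ_i = -1, 0, 9, the continuity of S' gives the tridiagonal system
  2·m_0 + 6·m_1 + 1·m_2 = 6(Δ_1 - Δ_0) = 6
  1·m_1 + 4·m_2 + 1·m_3 = 6(Δ_2 - Δ_1) = 54
Natural end conditions: m_0 = m_3 = 0.
Forward elimination and back-substitution give m_0 = 0, m_1 = -30/23, m_2 = 318/23, m_3 = 0.
On [4, 5], S(x) = -3 + 101/23·(x - 4) + 159/23·(x - 4)² - 53/23·(x - 4)³.
With (x - 4) = 3/4: S(19/4) = 4725/1472.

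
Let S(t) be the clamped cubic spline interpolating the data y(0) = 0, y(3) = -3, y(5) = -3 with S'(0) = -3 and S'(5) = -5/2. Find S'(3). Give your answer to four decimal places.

With σ_i denoting the second derivative at x_i, h_i = 3, 2, and Δ_i = (y_(i+1) − y_i)/h_i = -1, 0:
  3·σ_0 + 10·σ_1 + 2·σ_2 = 6(Δ_1 - Δ_0) = 6
Clamped end conditions give two more equations: 2h_0·σ_0 + h_0·σ_1 = 6(Δ_0 - S'(0)) = 12 and h_1·σ_1 + 2h_1·σ_2 = 6(S'(5) - Δ_1) = -15.
Forward elimination and back-substitution give σ_0 = 3/2, σ_1 = 1, σ_2 = -17/4.
On [3, 5], S'(t) = b_1 + 2c_1·(t - 3) + 3d_1·(t - 3)² with b_1 = Δ_1 - h_1(2σ_1 + σ_2)/6 = 3/4, c_1 = σ_1/2 = 1/2, d_1 = (σ_2 - σ_1)/(6h_1) = -7/16. So S'(3) = 3/4.

0.7500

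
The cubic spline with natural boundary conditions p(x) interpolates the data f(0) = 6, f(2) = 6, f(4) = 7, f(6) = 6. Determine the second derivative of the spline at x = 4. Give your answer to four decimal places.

-0.9000

Put M_i = p'' at the i-th knot. Here h = (2, 2, 2) and Δ = (0, 1/2, -1/2), so the interior equations h_(i-1)·M_(i-1) + 2(h_(i-1)+h_i)·M_i + h_i·M_(i+1) = 6(Δ_i − Δ_(i-1)) read
  2·M_0 + 8·M_1 + 2·M_2 = 6(Δ_1 - Δ_0) = 3
  2·M_1 + 8·M_2 + 2·M_3 = 6(Δ_2 - Δ_1) = -6
Natural end conditions: M_0 = M_3 = 0.
Forward elimination and back-substitution give M_0 = 0, M_1 = 3/5, M_2 = -9/10, M_3 = 0.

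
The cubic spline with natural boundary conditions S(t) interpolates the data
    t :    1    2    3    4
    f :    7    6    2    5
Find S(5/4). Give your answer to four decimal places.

7.0469

Write M_i for S''(x_i). With h_i = 1, 1, 1 and divided differences Δ_i = -1, -4, 3, the continuity of S' gives the tridiagonal system
  1·M_0 + 4·M_1 + 1·M_2 = 6(Δ_1 - Δ_0) = -18
  1·M_1 + 4·M_2 + 1·M_3 = 6(Δ_2 - Δ_1) = 42
Natural end conditions: M_0 = M_3 = 0.
Forward elimination and back-substitution give M_0 = 0, M_1 = -38/5, M_2 = 62/5, M_3 = 0.
On [1, 2], S(t) = 7 + 4/15·(t - 1) + 0·(t - 1)² - 19/15·(t - 1)³.
With (t - 1) = 1/4: S(5/4) = 451/64.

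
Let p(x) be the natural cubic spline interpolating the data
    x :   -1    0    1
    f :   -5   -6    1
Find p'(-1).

Write M_i for p''(x_i). With h_i = 1, 1 and divided differences Δ_i = -1, 7, the continuity of p' gives the tridiagonal system
  1·M_0 + 4·M_1 + 1·M_2 = 6(Δ_1 - Δ_0) = 48
Natural end conditions: M_0 = M_2 = 0.
Hence M_0 = 0, M_1 = 12, M_2 = 0.
On [-1, 0], p'(x) = b_0 + 2c_0·(x + 1) + 3d_0·(x + 1)² with b_0 = Δ_0 - h_0(2M_0 + M_1)/6 = -3, c_0 = M_0/2 = 0, d_0 = (M_1 - M_0)/(6h_0) = 2. So p'(-1) = -3.

-3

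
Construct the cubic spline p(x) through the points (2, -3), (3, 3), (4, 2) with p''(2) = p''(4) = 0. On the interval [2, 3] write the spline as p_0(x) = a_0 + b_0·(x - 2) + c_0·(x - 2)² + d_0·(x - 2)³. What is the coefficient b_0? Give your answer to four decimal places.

7.7500

Write σ_i for p''(x_i). With h_i = 1, 1 and divided differences Δ_i = 6, -1, the continuity of p' gives the tridiagonal system
  1·σ_0 + 4·σ_1 + 1·σ_2 = 6(Δ_1 - Δ_0) = -42
Natural end conditions: σ_0 = σ_2 = 0.
Solving: σ_0 = 0, σ_1 = -21/2, σ_2 = 0.
On [2, 3], with p_0(x) = a_0 + b_0·(x - 2) + c_0·(x - 2)² + d_0·(x - 2)³: c_0 = σ_0/2 = 0, d_0 = (σ_1 - σ_0)/(6h_0) = -7/4, b_0 = Δ_0 - h_0(2σ_0 + σ_1)/6 = 31/4.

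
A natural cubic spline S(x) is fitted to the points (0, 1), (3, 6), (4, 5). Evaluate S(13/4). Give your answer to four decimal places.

5.8594

With M_i denoting the second derivative at x_i, h_i = 3, 1, and Δ_i = (y_(i+1) − y_i)/h_i = 5/3, -1:
  3·M_0 + 8·M_1 + 1·M_2 = 6(Δ_1 - Δ_0) = -16
Natural end conditions: M_0 = M_2 = 0.
Forward elimination and back-substitution give M_0 = 0, M_1 = -2, M_2 = 0.
On [3, 4], S(x) = 6 - 1/3·(x - 3) - 1·(x - 3)² + 1/3·(x - 3)³.
With (x - 3) = 1/4: S(13/4) = 375/64.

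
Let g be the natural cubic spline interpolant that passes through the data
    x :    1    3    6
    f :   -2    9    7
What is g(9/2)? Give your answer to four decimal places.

Let M_i = g''(x_i). Step sizes h_i = 2, 3; slopes of the chords Δ_i = (y_(i+1) - y_i)/h_i = 11/2, -2/3.
  2·M_0 + 10·M_1 + 3·M_2 = 6(Δ_1 - Δ_0) = -37
Natural end conditions: M_0 = M_2 = 0.
Solving the tridiagonal system: M_0 = 0, M_1 = -37/10, M_2 = 0.
On [3, 6], g(x) = 9 + 91/30·(x - 3) - 37/20·(x - 3)² + 37/180·(x - 3)³.
With (x - 3) = 3/2: g(9/2) = 1613/160.

10.0813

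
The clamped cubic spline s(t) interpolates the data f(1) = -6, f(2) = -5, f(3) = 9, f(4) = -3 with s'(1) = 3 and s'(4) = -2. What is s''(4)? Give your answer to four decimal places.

62.6667

Put M_i = s'' at the i-th knot. Here h = (1, 1, 1) and Δ = (1, 14, -12), so the interior equations h_(i-1)·M_(i-1) + 2(h_(i-1)+h_i)·M_i + h_i·M_(i+1) = 6(Δ_i − Δ_(i-1)) read
  1·M_0 + 4·M_1 + 1·M_2 = 6(Δ_1 - Δ_0) = 78
  1·M_1 + 4·M_2 + 1·M_3 = 6(Δ_2 - Δ_1) = -156
Clamped end conditions give two more equations: 2h_0·M_0 + h_0·M_1 = 6(Δ_0 - s'(1)) = -12 and h_2·M_2 + 2h_2·M_3 = 6(s'(4) - Δ_2) = 60.
Solving: M_0 = -82/3, M_1 = 128/3, M_2 = -196/3, M_3 = 188/3.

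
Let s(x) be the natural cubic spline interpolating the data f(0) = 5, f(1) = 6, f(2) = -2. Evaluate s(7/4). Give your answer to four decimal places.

Put m_i = s'' at the i-th knot. Here h = (1, 1) and Δ = (1, -8), so the interior equations h_(i-1)·m_(i-1) + 2(h_(i-1)+h_i)·m_i + h_i·m_(i+1) = 6(Δ_i − Δ_(i-1)) read
  1·m_0 + 4·m_1 + 1·m_2 = 6(Δ_1 - Δ_0) = -54
Natural end conditions: m_0 = m_2 = 0.
Solving the tridiagonal system: m_0 = 0, m_1 = -27/2, m_2 = 0.
On [1, 2], s(x) = 6 - 7/2·(x - 1) - 27/4·(x - 1)² + 9/4·(x - 1)³.
With (x - 1) = 3/4: s(7/4) = 135/256.

0.5273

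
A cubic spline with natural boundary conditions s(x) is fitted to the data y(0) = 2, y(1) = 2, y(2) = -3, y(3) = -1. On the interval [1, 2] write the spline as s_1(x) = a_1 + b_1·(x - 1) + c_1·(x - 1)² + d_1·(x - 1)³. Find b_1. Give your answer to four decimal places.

-3.6000

Let M_i = s''(x_i). Step sizes h_i = 1, 1, 1; slopes of the chords Δ_i = (y_(i+1) - y_i)/h_i = 0, -5, 2.
  1·M_0 + 4·M_1 + 1·M_2 = 6(Δ_1 - Δ_0) = -30
  1·M_1 + 4·M_2 + 1·M_3 = 6(Δ_2 - Δ_1) = 42
Natural end conditions: M_0 = M_3 = 0.
Solving the tridiagonal system: M_0 = 0, M_1 = -54/5, M_2 = 66/5, M_3 = 0.
On [1, 2], with s_1(x) = a_1 + b_1·(x - 1) + c_1·(x - 1)² + d_1·(x - 1)³: c_1 = M_1/2 = -27/5, d_1 = (M_2 - M_1)/(6h_1) = 4, b_1 = Δ_1 - h_1(2M_1 + M_2)/6 = -18/5.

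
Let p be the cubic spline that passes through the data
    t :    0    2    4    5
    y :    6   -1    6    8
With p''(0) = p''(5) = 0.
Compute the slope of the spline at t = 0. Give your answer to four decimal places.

-5.5455

With M_i denoting the second derivative at x_i, h_i = 2, 2, 1, and Δ_i = (y_(i+1) − y_i)/h_i = -7/2, 7/2, 2:
  2·M_0 + 8·M_1 + 2·M_2 = 6(Δ_1 - Δ_0) = 42
  2·M_1 + 6·M_2 + 1·M_3 = 6(Δ_2 - Δ_1) = -9
Natural end conditions: M_0 = M_3 = 0.
Solving the tridiagonal system: M_0 = 0, M_1 = 135/22, M_2 = -39/11, M_3 = 0.
On [0, 2], p'(t) = b_0 + 2c_0·t + 3d_0·t² with b_0 = Δ_0 - h_0(2M_0 + M_1)/6 = -61/11, c_0 = M_0/2 = 0, d_0 = (M_1 - M_0)/(6h_0) = 45/88. So p'(0) = -61/11.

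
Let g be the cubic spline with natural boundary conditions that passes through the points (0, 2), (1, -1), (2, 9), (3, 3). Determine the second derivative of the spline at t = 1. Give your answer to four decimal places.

27.2000

Let σ_i = g''(x_i). Step sizes h_i = 1, 1, 1; slopes of the chords Δ_i = (y_(i+1) - y_i)/h_i = -3, 10, -6.
  1·σ_0 + 4·σ_1 + 1·σ_2 = 6(Δ_1 - Δ_0) = 78
  1·σ_1 + 4·σ_2 + 1·σ_3 = 6(Δ_2 - Δ_1) = -96
Natural end conditions: σ_0 = σ_3 = 0.
Solving the tridiagonal system: σ_0 = 0, σ_1 = 136/5, σ_2 = -154/5, σ_3 = 0.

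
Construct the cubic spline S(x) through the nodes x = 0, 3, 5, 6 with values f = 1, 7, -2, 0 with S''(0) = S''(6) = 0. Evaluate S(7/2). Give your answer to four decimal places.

4.6629

Put M_i = S'' at the i-th knot. Here h = (3, 2, 1) and Δ = (2, -9/2, 2), so the interior equations h_(i-1)·M_(i-1) + 2(h_(i-1)+h_i)·M_i + h_i·M_(i+1) = 6(Δ_i − Δ_(i-1)) read
  3·M_0 + 10·M_1 + 2·M_2 = 6(Δ_1 - Δ_0) = -39
  2·M_1 + 6·M_2 + 1·M_3 = 6(Δ_2 - Δ_1) = 39
Natural end conditions: M_0 = M_3 = 0.
Hence M_0 = 0, M_1 = -39/7, M_2 = 117/14, M_3 = 0.
On [3, 5], S(x) = 7 - 25/7·(x - 3) - 39/14·(x - 3)² + 65/56·(x - 3)³.
With (x - 3) = 1/2: S(7/2) = 2089/448.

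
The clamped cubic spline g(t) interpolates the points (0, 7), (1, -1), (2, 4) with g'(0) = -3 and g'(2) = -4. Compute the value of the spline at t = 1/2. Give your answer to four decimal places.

Let M_i = g''(x_i). Step sizes h_i = 1, 1; slopes of the chords Δ_i = (y_(i+1) - y_i)/h_i = -8, 5.
  1·M_0 + 4·M_1 + 1·M_2 = 6(Δ_1 - Δ_0) = 78
Clamped end conditions give two more equations: 2h_0·M_0 + h_0·M_1 = 6(Δ_0 - g'(0)) = -30 and h_1·M_1 + 2h_1·M_2 = 6(g'(2) - Δ_1) = -54.
Solving: M_0 = -35, M_1 = 40, M_2 = -47.
On [0, 1], g(t) = 7 - 3·t - 35/2·t² + 25/2·t³.
With t = 1/2: g(1/2) = 43/16.

2.6875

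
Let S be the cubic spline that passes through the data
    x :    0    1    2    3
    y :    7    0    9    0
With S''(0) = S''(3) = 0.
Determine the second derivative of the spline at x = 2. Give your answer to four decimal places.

-35.2000

With m_i denoting the second derivative at x_i, h_i = 1, 1, 1, and Δ_i = (y_(i+1) − y_i)/h_i = -7, 9, -9:
  1·m_0 + 4·m_1 + 1·m_2 = 6(Δ_1 - Δ_0) = 96
  1·m_1 + 4·m_2 + 1·m_3 = 6(Δ_2 - Δ_1) = -108
Natural end conditions: m_0 = m_3 = 0.
Solving the tridiagonal system: m_0 = 0, m_1 = 164/5, m_2 = -176/5, m_3 = 0.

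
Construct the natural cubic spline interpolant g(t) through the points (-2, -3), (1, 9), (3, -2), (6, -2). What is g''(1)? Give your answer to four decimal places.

Let σ_i = g''(x_i). Step sizes h_i = 3, 2, 3; slopes of the chords Δ_i = (y_(i+1) - y_i)/h_i = 4, -11/2, 0.
  3·σ_0 + 10·σ_1 + 2·σ_2 = 6(Δ_1 - Δ_0) = -57
  2·σ_1 + 10·σ_2 + 3·σ_3 = 6(Δ_2 - Δ_1) = 33
Natural end conditions: σ_0 = σ_3 = 0.
Solving: σ_0 = 0, σ_1 = -53/8, σ_2 = 37/8, σ_3 = 0.

-6.6250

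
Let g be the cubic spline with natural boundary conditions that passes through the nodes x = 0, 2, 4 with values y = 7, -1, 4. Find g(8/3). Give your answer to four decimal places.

With σ_i denoting the second derivative at x_i, h_i = 2, 2, and Δ_i = (y_(i+1) − y_i)/h_i = -4, 5/2:
  2·σ_0 + 8·σ_1 + 2·σ_2 = 6(Δ_1 - Δ_0) = 39
Natural end conditions: σ_0 = σ_2 = 0.
Hence σ_0 = 0, σ_1 = 39/8, σ_2 = 0.
On [2, 4], g(x) = -1 - 3/4·(x - 2) + 39/16·(x - 2)² - 13/32·(x - 2)³.
With (x - 2) = 2/3: g(8/3) = -29/54.

-0.5370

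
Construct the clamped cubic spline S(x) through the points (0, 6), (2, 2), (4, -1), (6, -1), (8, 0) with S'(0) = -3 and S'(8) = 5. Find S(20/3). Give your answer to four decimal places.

-1.7037

Write M_i for S''(x_i). With h_i = 2, 2, 2, 2 and divided differences Δ_i = -2, -3/2, 0, 1/2, the continuity of S' gives the tridiagonal system
  2·M_0 + 8·M_1 + 2·M_2 = 6(Δ_1 - Δ_0) = 3
  2·M_1 + 8·M_2 + 2·M_3 = 6(Δ_2 - Δ_1) = 9
  2·M_2 + 8·M_3 + 2·M_4 = 6(Δ_3 - Δ_2) = 3
Clamped end conditions give two more equations: 2h_0·M_0 + h_0·M_1 = 6(Δ_0 - S'(0)) = 6 and h_3·M_3 + 2h_3·M_4 = 6(S'(8) - Δ_3) = 27.
Solving the tridiagonal system: M_0 = 7/4, M_1 = -1/2, M_2 = 7/4, M_3 = -2, M_4 = 31/4.
On [6, 8], S(x) = -1 - 3/4·(x - 6) - 1·(x - 6)² + 13/16·(x - 6)³.
With (x - 6) = 2/3: S(20/3) = -46/27.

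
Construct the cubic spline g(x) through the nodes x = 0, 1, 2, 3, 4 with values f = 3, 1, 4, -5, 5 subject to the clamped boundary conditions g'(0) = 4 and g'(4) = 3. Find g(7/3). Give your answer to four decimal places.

Write m_i for g''(x_i). With h_i = 1, 1, 1, 1 and divided differences Δ_i = -2, 3, -9, 10, the continuity of g' gives the tridiagonal system
  1·m_0 + 4·m_1 + 1·m_2 = 6(Δ_1 - Δ_0) = 30
  1·m_1 + 4·m_2 + 1·m_3 = 6(Δ_2 - Δ_1) = -72
  1·m_2 + 4·m_3 + 1·m_4 = 6(Δ_3 - Δ_2) = 114
Clamped end conditions give two more equations: 2h_0·m_0 + h_0·m_1 = 6(Δ_0 - g'(0)) = -36 and h_3·m_3 + 2h_3·m_4 = 6(g'(4) - Δ_3) = -42.
Solving: m_0 = -841/28, m_1 = 337/14, m_2 = -145/4, m_3 = 685/14, m_4 = -1273/28.
On [2, 3], g(x) = 4 - 71/14·(x - 2) - 145/8·(x - 2)² + 795/56·(x - 2)³.
With (x - 2) = 1/3: g(7/3) = 23/28.

0.8214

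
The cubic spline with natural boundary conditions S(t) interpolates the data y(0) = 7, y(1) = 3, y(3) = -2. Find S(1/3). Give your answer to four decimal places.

5.5926

Write M_i for S''(x_i). With h_i = 1, 2 and divided differences Δ_i = -4, -5/2, the continuity of S' gives the tridiagonal system
  1·M_0 + 6·M_1 + 2·M_2 = 6(Δ_1 - Δ_0) = 9
Natural end conditions: M_0 = M_2 = 0.
Forward elimination and back-substitution give M_0 = 0, M_1 = 3/2, M_2 = 0.
On [0, 1], S(t) = 7 - 17/4·t + 0·t² + 1/4·t³.
With t = 1/3: S(1/3) = 151/27.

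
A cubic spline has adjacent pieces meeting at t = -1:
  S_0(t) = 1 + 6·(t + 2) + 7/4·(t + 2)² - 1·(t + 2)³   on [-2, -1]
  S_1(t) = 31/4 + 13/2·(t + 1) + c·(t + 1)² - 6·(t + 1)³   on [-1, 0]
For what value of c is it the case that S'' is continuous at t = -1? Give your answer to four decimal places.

-1.2500

S_0''(t) = 7/2 - 6·(t + 2), so S_0''(-1) = -5/2. On the right, S_1''(-1) = 2c, so c = -5/4.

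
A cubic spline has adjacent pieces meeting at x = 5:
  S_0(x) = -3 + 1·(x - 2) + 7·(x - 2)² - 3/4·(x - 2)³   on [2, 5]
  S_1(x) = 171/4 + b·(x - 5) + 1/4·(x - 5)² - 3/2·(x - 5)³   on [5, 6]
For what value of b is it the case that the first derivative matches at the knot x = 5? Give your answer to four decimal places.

S_0'(x) = 1 + 14·(x - 2) - 9/4·(x - 2)², so S_0'(5) = 91/4. On the right, S_1'(5) = b, so b = 91/4.

22.7500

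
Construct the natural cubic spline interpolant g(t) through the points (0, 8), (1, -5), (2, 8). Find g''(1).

Write M_i for g''(x_i). With h_i = 1, 1 and divided differences Δ_i = -13, 13, the continuity of g' gives the tridiagonal system
  1·M_0 + 4·M_1 + 1·M_2 = 6(Δ_1 - Δ_0) = 156
Natural end conditions: M_0 = M_2 = 0.
Solving the tridiagonal system: M_0 = 0, M_1 = 39, M_2 = 0.

39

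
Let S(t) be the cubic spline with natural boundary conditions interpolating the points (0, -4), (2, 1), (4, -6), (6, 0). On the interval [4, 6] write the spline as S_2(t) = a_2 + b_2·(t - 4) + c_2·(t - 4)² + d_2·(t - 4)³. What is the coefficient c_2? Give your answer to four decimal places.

With M_i denoting the second derivative at x_i, h_i = 2, 2, 2, and Δ_i = (y_(i+1) − y_i)/h_i = 5/2, -7/2, 3:
  2·M_0 + 8·M_1 + 2·M_2 = 6(Δ_1 - Δ_0) = -36
  2·M_1 + 8·M_2 + 2·M_3 = 6(Δ_2 - Δ_1) = 39
Natural end conditions: M_0 = M_3 = 0.
Solving the tridiagonal system: M_0 = 0, M_1 = -61/10, M_2 = 32/5, M_3 = 0.
On [4, 6], with S_2(t) = a_2 + b_2·(t - 4) + c_2·(t - 4)² + d_2·(t - 4)³: c_2 = M_2/2 = 16/5, d_2 = (M_3 - M_2)/(6h_2) = -8/15, b_2 = Δ_2 - h_2(2M_2 + M_3)/6 = -19/15.

3.2000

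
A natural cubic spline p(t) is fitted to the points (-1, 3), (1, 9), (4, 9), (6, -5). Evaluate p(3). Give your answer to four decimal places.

With M_i denoting the second derivative at x_i, h_i = 2, 3, 2, and Δ_i = (y_(i+1) − y_i)/h_i = 3, 0, -7:
  2·M_0 + 10·M_1 + 3·M_2 = 6(Δ_1 - Δ_0) = -18
  3·M_1 + 10·M_2 + 2·M_3 = 6(Δ_2 - Δ_1) = -42
Natural end conditions: M_0 = M_3 = 0.
Solving the tridiagonal system: M_0 = 0, M_1 = -54/91, M_2 = -366/91, M_3 = 0.
On [1, 4], p(t) = 9 + 237/91·(t - 1) - 27/91·(t - 1)² - 4/21·(t - 1)³.
With (t - 1) = 2: p(3) = 3139/273.

11.4982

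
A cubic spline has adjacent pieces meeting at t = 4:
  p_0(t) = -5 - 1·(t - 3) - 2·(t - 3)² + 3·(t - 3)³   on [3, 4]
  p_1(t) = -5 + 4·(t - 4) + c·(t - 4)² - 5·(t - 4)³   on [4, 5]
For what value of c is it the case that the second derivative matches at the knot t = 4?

p_0''(t) = -4 + 18·(t - 3), so p_0''(4) = 14. On the right, p_1''(4) = 2c, so c = 7.

7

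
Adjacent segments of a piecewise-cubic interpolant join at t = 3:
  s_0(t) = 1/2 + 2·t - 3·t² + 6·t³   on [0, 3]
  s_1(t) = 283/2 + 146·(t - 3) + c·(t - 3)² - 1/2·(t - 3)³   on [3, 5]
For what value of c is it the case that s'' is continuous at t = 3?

s_0''(t) = -6 + 36·t, so s_0''(3) = 102. On the right, s_1''(3) = 2c, so c = 51.

51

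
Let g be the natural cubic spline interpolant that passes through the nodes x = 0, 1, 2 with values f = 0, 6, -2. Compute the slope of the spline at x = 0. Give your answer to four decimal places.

9.5000

Put m_i = g'' at the i-th knot. Here h = (1, 1) and Δ = (6, -8), so the interior equations h_(i-1)·m_(i-1) + 2(h_(i-1)+h_i)·m_i + h_i·m_(i+1) = 6(Δ_i − Δ_(i-1)) read
  1·m_0 + 4·m_1 + 1·m_2 = 6(Δ_1 - Δ_0) = -84
Natural end conditions: m_0 = m_2 = 0.
Forward elimination and back-substitution give m_0 = 0, m_1 = -21, m_2 = 0.
On [0, 1], g'(x) = b_0 + 2c_0·x + 3d_0·x² with b_0 = Δ_0 - h_0(2m_0 + m_1)/6 = 19/2, c_0 = m_0/2 = 0, d_0 = (m_1 - m_0)/(6h_0) = -7/2. So g'(0) = 19/2.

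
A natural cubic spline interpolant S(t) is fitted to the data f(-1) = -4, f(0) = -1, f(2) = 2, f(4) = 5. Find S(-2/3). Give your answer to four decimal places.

-2.9192

Write m_i for S''(x_i). With h_i = 1, 2, 2 and divided differences Δ_i = 3, 3/2, 3/2, the continuity of S' gives the tridiagonal system
  1·m_0 + 6·m_1 + 2·m_2 = 6(Δ_1 - Δ_0) = -9
  2·m_1 + 8·m_2 + 2·m_3 = 6(Δ_2 - Δ_1) = 0
Natural end conditions: m_0 = m_3 = 0.
Hence m_0 = 0, m_1 = -18/11, m_2 = 9/22, m_3 = 0.
On [-1, 0], S(t) = -4 + 36/11·(t + 1) + 0·(t + 1)² - 3/11·(t + 1)³.
With (t + 1) = 1/3: S(-2/3) = -289/99.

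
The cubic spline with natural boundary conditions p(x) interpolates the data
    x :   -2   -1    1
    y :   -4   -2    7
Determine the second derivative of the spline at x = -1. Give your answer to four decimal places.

2.5000

With M_i denoting the second derivative at x_i, h_i = 1, 2, and Δ_i = (y_(i+1) − y_i)/h_i = 2, 9/2:
  1·M_0 + 6·M_1 + 2·M_2 = 6(Δ_1 - Δ_0) = 15
Natural end conditions: M_0 = M_2 = 0.
Solving the tridiagonal system: M_0 = 0, M_1 = 5/2, M_2 = 0.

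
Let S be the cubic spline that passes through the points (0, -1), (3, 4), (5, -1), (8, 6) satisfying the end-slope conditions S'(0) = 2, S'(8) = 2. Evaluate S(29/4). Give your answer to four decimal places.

3.9458

Write M_i for S''(x_i). With h_i = 3, 2, 3 and divided differences Δ_i = 5/3, -5/2, 7/3, the continuity of S' gives the tridiagonal system
  3·M_0 + 10·M_1 + 2·M_2 = 6(Δ_1 - Δ_0) = -25
  2·M_1 + 10·M_2 + 3·M_3 = 6(Δ_2 - Δ_1) = 29
Clamped end conditions give two more equations: 2h_0·M_0 + h_0·M_1 = 6(Δ_0 - S'(0)) = -2 and h_2·M_2 + 2h_2·M_3 = 6(S'(8) - Δ_2) = -2.
Solving the tridiagonal system: M_0 = 437/273, M_1 = -352/91, M_2 = 404/91, M_3 = -697/273.
On [5, 8], S(x) = -1 - 151/182·(x - 5) + 202/91·(x - 5)² - 1909/4914·(x - 5)³.
With (x - 5) = 9/4: S(29/4) = 45961/11648.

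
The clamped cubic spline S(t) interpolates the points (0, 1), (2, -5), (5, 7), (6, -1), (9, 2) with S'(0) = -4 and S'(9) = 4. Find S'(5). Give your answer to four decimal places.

With σ_i denoting the second derivative at x_i, h_i = 2, 3, 1, 3, and Δ_i = (y_(i+1) − y_i)/h_i = -3, 4, -8, 1:
  2·σ_0 + 10·σ_1 + 3·σ_2 = 6(Δ_1 - Δ_0) = 42
  3·σ_1 + 8·σ_2 + 1·σ_3 = 6(Δ_2 - Δ_1) = -72
  1·σ_2 + 8·σ_3 + 3·σ_4 = 6(Δ_3 - Δ_2) = 54
Clamped end conditions give two more equations: 2h_0·σ_0 + h_0·σ_1 = 6(Δ_0 - S'(0)) = 6 and h_3·σ_3 + 2h_3·σ_4 = 6(S'(9) - Δ_3) = 18.
Forward elimination and back-substitution give σ_0 = -517/178, σ_1 = 784/89, σ_2 = -1195/89, σ_3 = 800/89, σ_4 = -133/89.
On [5, 6], S'(t) = b_2 + 2c_2·(t - 5) + 3d_2·(t - 5)² with b_2 = Δ_2 - h_2(2σ_2 + σ_3)/6 = -447/89, c_2 = σ_2/2 = -1195/178, d_2 = (σ_3 - σ_2)/(6h_2) = 665/178. So S'(5) = -447/89.

-5.0225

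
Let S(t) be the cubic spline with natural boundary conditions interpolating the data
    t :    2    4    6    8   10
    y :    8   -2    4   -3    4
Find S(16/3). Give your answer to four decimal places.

Put M_i = S'' at the i-th knot. Here h = (2, 2, 2, 2) and Δ = (-5, 3, -7/2, 7/2), so the interior equations h_(i-1)·M_(i-1) + 2(h_(i-1)+h_i)·M_i + h_i·M_(i+1) = 6(Δ_i − Δ_(i-1)) read
  2·M_0 + 8·M_1 + 2·M_2 = 6(Δ_1 - Δ_0) = 48
  2·M_1 + 8·M_2 + 2·M_3 = 6(Δ_2 - Δ_1) = -39
  2·M_2 + 8·M_3 + 2·M_4 = 6(Δ_3 - Δ_2) = 42
Natural end conditions: M_0 = M_4 = 0.
Solving: M_0 = 0, M_1 = 459/56, M_2 = -123/14, M_3 = 417/56, M_4 = 0.
On [4, 6], S(t) = -2 + 13/28·(t - 4) + 459/112·(t - 4)² - 317/224·(t - 4)³.
With (t - 4) = 4/3: S(16/3) = 482/189.

2.5503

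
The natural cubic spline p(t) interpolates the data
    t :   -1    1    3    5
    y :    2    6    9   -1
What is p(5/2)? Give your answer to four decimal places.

Put σ_i = p'' at the i-th knot. Here h = (2, 2, 2) and Δ = (2, 3/2, -5), so the interior equations h_(i-1)·σ_(i-1) + 2(h_(i-1)+h_i)·σ_i + h_i·σ_(i+1) = 6(Δ_i − Δ_(i-1)) read
  2·σ_0 + 8·σ_1 + 2·σ_2 = 6(Δ_1 - Δ_0) = -3
  2·σ_1 + 8·σ_2 + 2·σ_3 = 6(Δ_2 - Δ_1) = -39
Natural end conditions: σ_0 = σ_3 = 0.
Hence σ_0 = 0, σ_1 = 9/10, σ_2 = -51/10, σ_3 = 0.
On [1, 3], p(t) = 6 + 13/5·(t - 1) + 9/20·(t - 1)² - 1/2·(t - 1)³.
With (t - 1) = 3/2: p(5/2) = 369/40.

9.2250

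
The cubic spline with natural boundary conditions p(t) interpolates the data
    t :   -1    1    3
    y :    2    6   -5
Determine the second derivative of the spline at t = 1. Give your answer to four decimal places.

-5.6250

Write M_i for p''(x_i). With h_i = 2, 2 and divided differences Δ_i = 2, -11/2, the continuity of p' gives the tridiagonal system
  2·M_0 + 8·M_1 + 2·M_2 = 6(Δ_1 - Δ_0) = -45
Natural end conditions: M_0 = M_2 = 0.
Solving: M_0 = 0, M_1 = -45/8, M_2 = 0.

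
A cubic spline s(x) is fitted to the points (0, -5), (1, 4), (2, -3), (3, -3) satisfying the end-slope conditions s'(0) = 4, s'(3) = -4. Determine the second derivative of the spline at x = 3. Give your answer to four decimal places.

Put M_i = s'' at the i-th knot. Here h = (1, 1, 1) and Δ = (9, -7, 0), so the interior equations h_(i-1)·M_(i-1) + 2(h_(i-1)+h_i)·M_i + h_i·M_(i+1) = 6(Δ_i − Δ_(i-1)) read
  1·M_0 + 4·M_1 + 1·M_2 = 6(Δ_1 - Δ_0) = -96
  1·M_1 + 4·M_2 + 1·M_3 = 6(Δ_2 - Δ_1) = 42
Clamped end conditions give two more equations: 2h_0·M_0 + h_0·M_1 = 6(Δ_0 - s'(0)) = 30 and h_2·M_2 + 2h_2·M_3 = 6(s'(3) - Δ_2) = -24.
Forward elimination and back-substitution give M_0 = 104/3, M_1 = -118/3, M_2 = 80/3, M_3 = -76/3.

-25.3333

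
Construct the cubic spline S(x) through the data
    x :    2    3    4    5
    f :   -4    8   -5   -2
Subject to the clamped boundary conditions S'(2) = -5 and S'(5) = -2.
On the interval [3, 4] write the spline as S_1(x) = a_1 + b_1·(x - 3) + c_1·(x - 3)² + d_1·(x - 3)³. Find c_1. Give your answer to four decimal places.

-36.2000

Let M_i = S''(x_i). Step sizes h_i = 1, 1, 1; slopes of the chords Δ_i = (y_(i+1) - y_i)/h_i = 12, -13, 3.
  1·M_0 + 4·M_1 + 1·M_2 = 6(Δ_1 - Δ_0) = -150
  1·M_1 + 4·M_2 + 1·M_3 = 6(Δ_2 - Δ_1) = 96
Clamped end conditions give two more equations: 2h_0·M_0 + h_0·M_1 = 6(Δ_0 - S'(2)) = 102 and h_2·M_2 + 2h_2·M_3 = 6(S'(5) - Δ_2) = -30.
Forward elimination and back-substitution give M_0 = 436/5, M_1 = -362/5, M_2 = 262/5, M_3 = -206/5.
On [3, 4], with S_1(x) = a_1 + b_1·(x - 3) + c_1·(x - 3)² + d_1·(x - 3)³: c_1 = M_1/2 = -181/5, d_1 = (M_2 - M_1)/(6h_1) = 104/5, b_1 = Δ_1 - h_1(2M_1 + M_2)/6 = 12/5.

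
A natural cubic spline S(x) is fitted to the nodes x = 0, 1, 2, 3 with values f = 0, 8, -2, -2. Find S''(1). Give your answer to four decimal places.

Let σ_i = S''(x_i). Step sizes h_i = 1, 1, 1; slopes of the chords Δ_i = (y_(i+1) - y_i)/h_i = 8, -10, 0.
  1·σ_0 + 4·σ_1 + 1·σ_2 = 6(Δ_1 - Δ_0) = -108
  1·σ_1 + 4·σ_2 + 1·σ_3 = 6(Δ_2 - Δ_1) = 60
Natural end conditions: σ_0 = σ_3 = 0.
Solving: σ_0 = 0, σ_1 = -164/5, σ_2 = 116/5, σ_3 = 0.

-32.8000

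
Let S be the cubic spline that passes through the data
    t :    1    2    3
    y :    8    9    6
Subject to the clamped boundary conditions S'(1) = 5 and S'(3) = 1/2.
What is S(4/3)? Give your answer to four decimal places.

9.2130

Write σ_i for S''(x_i). With h_i = 1, 1 and divided differences Δ_i = 1, -3, the continuity of S' gives the tridiagonal system
  1·σ_0 + 4·σ_1 + 1·σ_2 = 6(Δ_1 - Δ_0) = -24
Clamped end conditions give two more equations: 2h_0·σ_0 + h_0·σ_1 = 6(Δ_0 - S'(1)) = -24 and h_1·σ_1 + 2h_1·σ_2 = 6(S'(3) - Δ_1) = 21.
Solving: σ_0 = -33/4, σ_1 = -15/2, σ_2 = 57/4.
On [1, 2], S(t) = 8 + 5·(t - 1) - 33/8·(t - 1)² + 1/8·(t - 1)³.
With (t - 1) = 1/3: S(4/3) = 995/108.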